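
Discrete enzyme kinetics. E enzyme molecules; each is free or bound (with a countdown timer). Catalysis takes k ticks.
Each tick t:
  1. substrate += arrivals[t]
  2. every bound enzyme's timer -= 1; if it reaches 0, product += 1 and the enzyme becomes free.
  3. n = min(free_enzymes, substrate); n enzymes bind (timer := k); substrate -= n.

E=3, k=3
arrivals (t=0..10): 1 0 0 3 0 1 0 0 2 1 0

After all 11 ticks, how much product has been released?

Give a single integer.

Answer: 5

Derivation:
t=0: arr=1 -> substrate=0 bound=1 product=0
t=1: arr=0 -> substrate=0 bound=1 product=0
t=2: arr=0 -> substrate=0 bound=1 product=0
t=3: arr=3 -> substrate=0 bound=3 product=1
t=4: arr=0 -> substrate=0 bound=3 product=1
t=5: arr=1 -> substrate=1 bound=3 product=1
t=6: arr=0 -> substrate=0 bound=1 product=4
t=7: arr=0 -> substrate=0 bound=1 product=4
t=8: arr=2 -> substrate=0 bound=3 product=4
t=9: arr=1 -> substrate=0 bound=3 product=5
t=10: arr=0 -> substrate=0 bound=3 product=5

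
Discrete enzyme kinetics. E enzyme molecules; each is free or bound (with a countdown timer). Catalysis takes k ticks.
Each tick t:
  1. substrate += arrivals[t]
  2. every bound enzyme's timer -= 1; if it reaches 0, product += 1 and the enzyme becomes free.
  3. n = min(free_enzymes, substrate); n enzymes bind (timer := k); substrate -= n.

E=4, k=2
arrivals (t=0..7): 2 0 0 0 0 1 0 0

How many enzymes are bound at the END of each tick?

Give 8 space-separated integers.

t=0: arr=2 -> substrate=0 bound=2 product=0
t=1: arr=0 -> substrate=0 bound=2 product=0
t=2: arr=0 -> substrate=0 bound=0 product=2
t=3: arr=0 -> substrate=0 bound=0 product=2
t=4: arr=0 -> substrate=0 bound=0 product=2
t=5: arr=1 -> substrate=0 bound=1 product=2
t=6: arr=0 -> substrate=0 bound=1 product=2
t=7: arr=0 -> substrate=0 bound=0 product=3

Answer: 2 2 0 0 0 1 1 0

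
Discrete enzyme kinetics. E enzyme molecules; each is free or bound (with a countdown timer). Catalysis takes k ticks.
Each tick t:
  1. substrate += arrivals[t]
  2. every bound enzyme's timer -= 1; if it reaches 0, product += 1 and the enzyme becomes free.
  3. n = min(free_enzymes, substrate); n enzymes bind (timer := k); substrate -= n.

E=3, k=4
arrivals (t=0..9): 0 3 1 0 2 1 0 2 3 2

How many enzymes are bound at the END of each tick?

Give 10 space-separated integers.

Answer: 0 3 3 3 3 3 3 3 3 3

Derivation:
t=0: arr=0 -> substrate=0 bound=0 product=0
t=1: arr=3 -> substrate=0 bound=3 product=0
t=2: arr=1 -> substrate=1 bound=3 product=0
t=3: arr=0 -> substrate=1 bound=3 product=0
t=4: arr=2 -> substrate=3 bound=3 product=0
t=5: arr=1 -> substrate=1 bound=3 product=3
t=6: arr=0 -> substrate=1 bound=3 product=3
t=7: arr=2 -> substrate=3 bound=3 product=3
t=8: arr=3 -> substrate=6 bound=3 product=3
t=9: arr=2 -> substrate=5 bound=3 product=6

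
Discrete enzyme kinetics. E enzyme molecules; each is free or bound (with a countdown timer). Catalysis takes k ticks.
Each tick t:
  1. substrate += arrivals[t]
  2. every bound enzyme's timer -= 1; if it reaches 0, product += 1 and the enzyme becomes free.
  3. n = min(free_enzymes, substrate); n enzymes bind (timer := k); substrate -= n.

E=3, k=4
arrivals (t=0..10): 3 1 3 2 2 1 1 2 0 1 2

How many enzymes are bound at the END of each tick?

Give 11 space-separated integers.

Answer: 3 3 3 3 3 3 3 3 3 3 3

Derivation:
t=0: arr=3 -> substrate=0 bound=3 product=0
t=1: arr=1 -> substrate=1 bound=3 product=0
t=2: arr=3 -> substrate=4 bound=3 product=0
t=3: arr=2 -> substrate=6 bound=3 product=0
t=4: arr=2 -> substrate=5 bound=3 product=3
t=5: arr=1 -> substrate=6 bound=3 product=3
t=6: arr=1 -> substrate=7 bound=3 product=3
t=7: arr=2 -> substrate=9 bound=3 product=3
t=8: arr=0 -> substrate=6 bound=3 product=6
t=9: arr=1 -> substrate=7 bound=3 product=6
t=10: arr=2 -> substrate=9 bound=3 product=6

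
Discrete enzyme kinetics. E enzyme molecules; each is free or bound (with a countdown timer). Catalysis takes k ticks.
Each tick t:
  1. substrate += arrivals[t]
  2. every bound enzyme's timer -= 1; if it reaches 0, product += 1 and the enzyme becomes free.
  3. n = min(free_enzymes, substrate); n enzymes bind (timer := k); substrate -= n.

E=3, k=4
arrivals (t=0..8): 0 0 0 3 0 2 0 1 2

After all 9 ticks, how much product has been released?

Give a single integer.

Answer: 3

Derivation:
t=0: arr=0 -> substrate=0 bound=0 product=0
t=1: arr=0 -> substrate=0 bound=0 product=0
t=2: arr=0 -> substrate=0 bound=0 product=0
t=3: arr=3 -> substrate=0 bound=3 product=0
t=4: arr=0 -> substrate=0 bound=3 product=0
t=5: arr=2 -> substrate=2 bound=3 product=0
t=6: arr=0 -> substrate=2 bound=3 product=0
t=7: arr=1 -> substrate=0 bound=3 product=3
t=8: arr=2 -> substrate=2 bound=3 product=3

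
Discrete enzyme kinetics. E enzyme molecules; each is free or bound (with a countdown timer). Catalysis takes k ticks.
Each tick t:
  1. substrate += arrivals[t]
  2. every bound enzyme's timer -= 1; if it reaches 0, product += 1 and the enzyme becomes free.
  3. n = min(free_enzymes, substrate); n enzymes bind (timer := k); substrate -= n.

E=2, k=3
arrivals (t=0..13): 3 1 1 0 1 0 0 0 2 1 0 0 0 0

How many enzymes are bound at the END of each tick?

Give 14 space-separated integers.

Answer: 2 2 2 2 2 2 2 2 2 2 2 2 1 1

Derivation:
t=0: arr=3 -> substrate=1 bound=2 product=0
t=1: arr=1 -> substrate=2 bound=2 product=0
t=2: arr=1 -> substrate=3 bound=2 product=0
t=3: arr=0 -> substrate=1 bound=2 product=2
t=4: arr=1 -> substrate=2 bound=2 product=2
t=5: arr=0 -> substrate=2 bound=2 product=2
t=6: arr=0 -> substrate=0 bound=2 product=4
t=7: arr=0 -> substrate=0 bound=2 product=4
t=8: arr=2 -> substrate=2 bound=2 product=4
t=9: arr=1 -> substrate=1 bound=2 product=6
t=10: arr=0 -> substrate=1 bound=2 product=6
t=11: arr=0 -> substrate=1 bound=2 product=6
t=12: arr=0 -> substrate=0 bound=1 product=8
t=13: arr=0 -> substrate=0 bound=1 product=8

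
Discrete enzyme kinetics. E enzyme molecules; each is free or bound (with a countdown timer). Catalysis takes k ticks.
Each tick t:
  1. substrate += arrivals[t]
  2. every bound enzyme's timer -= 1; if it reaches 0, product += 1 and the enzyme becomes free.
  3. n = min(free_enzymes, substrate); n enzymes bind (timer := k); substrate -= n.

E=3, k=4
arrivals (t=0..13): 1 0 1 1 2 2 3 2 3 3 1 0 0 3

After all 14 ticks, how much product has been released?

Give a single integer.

Answer: 7

Derivation:
t=0: arr=1 -> substrate=0 bound=1 product=0
t=1: arr=0 -> substrate=0 bound=1 product=0
t=2: arr=1 -> substrate=0 bound=2 product=0
t=3: arr=1 -> substrate=0 bound=3 product=0
t=4: arr=2 -> substrate=1 bound=3 product=1
t=5: arr=2 -> substrate=3 bound=3 product=1
t=6: arr=3 -> substrate=5 bound=3 product=2
t=7: arr=2 -> substrate=6 bound=3 product=3
t=8: arr=3 -> substrate=8 bound=3 product=4
t=9: arr=3 -> substrate=11 bound=3 product=4
t=10: arr=1 -> substrate=11 bound=3 product=5
t=11: arr=0 -> substrate=10 bound=3 product=6
t=12: arr=0 -> substrate=9 bound=3 product=7
t=13: arr=3 -> substrate=12 bound=3 product=7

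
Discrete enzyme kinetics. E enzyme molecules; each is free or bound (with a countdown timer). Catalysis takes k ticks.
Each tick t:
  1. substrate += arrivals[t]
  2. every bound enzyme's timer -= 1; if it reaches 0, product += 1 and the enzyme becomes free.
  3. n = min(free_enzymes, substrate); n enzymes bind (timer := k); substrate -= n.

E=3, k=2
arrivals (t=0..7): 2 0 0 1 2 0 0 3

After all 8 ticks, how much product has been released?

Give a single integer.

Answer: 5

Derivation:
t=0: arr=2 -> substrate=0 bound=2 product=0
t=1: arr=0 -> substrate=0 bound=2 product=0
t=2: arr=0 -> substrate=0 bound=0 product=2
t=3: arr=1 -> substrate=0 bound=1 product=2
t=4: arr=2 -> substrate=0 bound=3 product=2
t=5: arr=0 -> substrate=0 bound=2 product=3
t=6: arr=0 -> substrate=0 bound=0 product=5
t=7: arr=3 -> substrate=0 bound=3 product=5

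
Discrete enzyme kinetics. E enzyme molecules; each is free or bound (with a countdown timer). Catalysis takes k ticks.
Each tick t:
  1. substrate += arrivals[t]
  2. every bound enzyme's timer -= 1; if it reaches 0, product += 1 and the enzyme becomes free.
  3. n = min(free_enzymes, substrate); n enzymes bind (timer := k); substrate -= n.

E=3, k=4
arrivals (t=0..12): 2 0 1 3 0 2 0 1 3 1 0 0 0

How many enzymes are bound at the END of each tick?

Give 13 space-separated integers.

Answer: 2 2 3 3 3 3 3 3 3 3 3 3 3

Derivation:
t=0: arr=2 -> substrate=0 bound=2 product=0
t=1: arr=0 -> substrate=0 bound=2 product=0
t=2: arr=1 -> substrate=0 bound=3 product=0
t=3: arr=3 -> substrate=3 bound=3 product=0
t=4: arr=0 -> substrate=1 bound=3 product=2
t=5: arr=2 -> substrate=3 bound=3 product=2
t=6: arr=0 -> substrate=2 bound=3 product=3
t=7: arr=1 -> substrate=3 bound=3 product=3
t=8: arr=3 -> substrate=4 bound=3 product=5
t=9: arr=1 -> substrate=5 bound=3 product=5
t=10: arr=0 -> substrate=4 bound=3 product=6
t=11: arr=0 -> substrate=4 bound=3 product=6
t=12: arr=0 -> substrate=2 bound=3 product=8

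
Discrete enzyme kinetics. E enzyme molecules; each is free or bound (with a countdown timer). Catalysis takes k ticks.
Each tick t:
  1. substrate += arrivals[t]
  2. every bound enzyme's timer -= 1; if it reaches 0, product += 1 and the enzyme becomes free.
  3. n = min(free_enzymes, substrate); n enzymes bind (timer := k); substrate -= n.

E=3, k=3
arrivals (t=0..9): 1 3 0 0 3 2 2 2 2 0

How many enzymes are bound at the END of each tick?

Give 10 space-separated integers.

Answer: 1 3 3 3 3 3 3 3 3 3

Derivation:
t=0: arr=1 -> substrate=0 bound=1 product=0
t=1: arr=3 -> substrate=1 bound=3 product=0
t=2: arr=0 -> substrate=1 bound=3 product=0
t=3: arr=0 -> substrate=0 bound=3 product=1
t=4: arr=3 -> substrate=1 bound=3 product=3
t=5: arr=2 -> substrate=3 bound=3 product=3
t=6: arr=2 -> substrate=4 bound=3 product=4
t=7: arr=2 -> substrate=4 bound=3 product=6
t=8: arr=2 -> substrate=6 bound=3 product=6
t=9: arr=0 -> substrate=5 bound=3 product=7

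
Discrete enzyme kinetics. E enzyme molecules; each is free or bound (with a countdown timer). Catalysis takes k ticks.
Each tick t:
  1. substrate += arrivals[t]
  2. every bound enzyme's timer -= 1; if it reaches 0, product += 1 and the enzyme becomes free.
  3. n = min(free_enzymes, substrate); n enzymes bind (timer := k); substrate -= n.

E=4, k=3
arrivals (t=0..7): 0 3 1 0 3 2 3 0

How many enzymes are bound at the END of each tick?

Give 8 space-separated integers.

t=0: arr=0 -> substrate=0 bound=0 product=0
t=1: arr=3 -> substrate=0 bound=3 product=0
t=2: arr=1 -> substrate=0 bound=4 product=0
t=3: arr=0 -> substrate=0 bound=4 product=0
t=4: arr=3 -> substrate=0 bound=4 product=3
t=5: arr=2 -> substrate=1 bound=4 product=4
t=6: arr=3 -> substrate=4 bound=4 product=4
t=7: arr=0 -> substrate=1 bound=4 product=7

Answer: 0 3 4 4 4 4 4 4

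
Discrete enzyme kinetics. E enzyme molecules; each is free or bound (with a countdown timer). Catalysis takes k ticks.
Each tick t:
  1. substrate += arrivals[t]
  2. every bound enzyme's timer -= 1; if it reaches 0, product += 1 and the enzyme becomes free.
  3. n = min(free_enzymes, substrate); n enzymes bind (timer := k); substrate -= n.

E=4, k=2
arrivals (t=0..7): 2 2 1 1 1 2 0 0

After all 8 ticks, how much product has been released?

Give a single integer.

t=0: arr=2 -> substrate=0 bound=2 product=0
t=1: arr=2 -> substrate=0 bound=4 product=0
t=2: arr=1 -> substrate=0 bound=3 product=2
t=3: arr=1 -> substrate=0 bound=2 product=4
t=4: arr=1 -> substrate=0 bound=2 product=5
t=5: arr=2 -> substrate=0 bound=3 product=6
t=6: arr=0 -> substrate=0 bound=2 product=7
t=7: arr=0 -> substrate=0 bound=0 product=9

Answer: 9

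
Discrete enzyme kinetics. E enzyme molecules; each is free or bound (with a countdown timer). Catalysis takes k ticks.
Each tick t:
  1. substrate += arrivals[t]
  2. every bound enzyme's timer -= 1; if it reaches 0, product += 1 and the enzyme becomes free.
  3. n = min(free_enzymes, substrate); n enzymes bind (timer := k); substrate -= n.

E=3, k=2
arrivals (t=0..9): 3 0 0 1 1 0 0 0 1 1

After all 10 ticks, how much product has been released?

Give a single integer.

t=0: arr=3 -> substrate=0 bound=3 product=0
t=1: arr=0 -> substrate=0 bound=3 product=0
t=2: arr=0 -> substrate=0 bound=0 product=3
t=3: arr=1 -> substrate=0 bound=1 product=3
t=4: arr=1 -> substrate=0 bound=2 product=3
t=5: arr=0 -> substrate=0 bound=1 product=4
t=6: arr=0 -> substrate=0 bound=0 product=5
t=7: arr=0 -> substrate=0 bound=0 product=5
t=8: arr=1 -> substrate=0 bound=1 product=5
t=9: arr=1 -> substrate=0 bound=2 product=5

Answer: 5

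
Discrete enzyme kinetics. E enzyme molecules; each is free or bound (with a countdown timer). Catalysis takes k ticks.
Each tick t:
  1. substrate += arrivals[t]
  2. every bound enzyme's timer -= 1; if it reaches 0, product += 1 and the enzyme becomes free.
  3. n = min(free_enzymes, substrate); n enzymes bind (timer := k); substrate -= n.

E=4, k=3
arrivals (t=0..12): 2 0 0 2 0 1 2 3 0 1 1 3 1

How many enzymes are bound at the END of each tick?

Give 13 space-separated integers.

t=0: arr=2 -> substrate=0 bound=2 product=0
t=1: arr=0 -> substrate=0 bound=2 product=0
t=2: arr=0 -> substrate=0 bound=2 product=0
t=3: arr=2 -> substrate=0 bound=2 product=2
t=4: arr=0 -> substrate=0 bound=2 product=2
t=5: arr=1 -> substrate=0 bound=3 product=2
t=6: arr=2 -> substrate=0 bound=3 product=4
t=7: arr=3 -> substrate=2 bound=4 product=4
t=8: arr=0 -> substrate=1 bound=4 product=5
t=9: arr=1 -> substrate=0 bound=4 product=7
t=10: arr=1 -> substrate=0 bound=4 product=8
t=11: arr=3 -> substrate=2 bound=4 product=9
t=12: arr=1 -> substrate=1 bound=4 product=11

Answer: 2 2 2 2 2 3 3 4 4 4 4 4 4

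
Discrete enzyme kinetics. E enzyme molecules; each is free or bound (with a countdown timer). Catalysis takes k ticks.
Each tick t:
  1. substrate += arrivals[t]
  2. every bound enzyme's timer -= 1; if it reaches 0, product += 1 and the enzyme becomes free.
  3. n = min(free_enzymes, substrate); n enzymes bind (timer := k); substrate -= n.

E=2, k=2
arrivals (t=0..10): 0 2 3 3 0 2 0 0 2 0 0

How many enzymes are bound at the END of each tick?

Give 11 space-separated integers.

t=0: arr=0 -> substrate=0 bound=0 product=0
t=1: arr=2 -> substrate=0 bound=2 product=0
t=2: arr=3 -> substrate=3 bound=2 product=0
t=3: arr=3 -> substrate=4 bound=2 product=2
t=4: arr=0 -> substrate=4 bound=2 product=2
t=5: arr=2 -> substrate=4 bound=2 product=4
t=6: arr=0 -> substrate=4 bound=2 product=4
t=7: arr=0 -> substrate=2 bound=2 product=6
t=8: arr=2 -> substrate=4 bound=2 product=6
t=9: arr=0 -> substrate=2 bound=2 product=8
t=10: arr=0 -> substrate=2 bound=2 product=8

Answer: 0 2 2 2 2 2 2 2 2 2 2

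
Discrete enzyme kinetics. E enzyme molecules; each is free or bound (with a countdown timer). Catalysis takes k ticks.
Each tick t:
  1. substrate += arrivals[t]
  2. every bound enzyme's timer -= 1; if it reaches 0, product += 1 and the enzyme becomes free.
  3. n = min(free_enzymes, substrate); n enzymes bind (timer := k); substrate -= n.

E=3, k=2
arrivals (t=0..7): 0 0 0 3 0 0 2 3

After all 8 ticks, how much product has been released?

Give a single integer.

t=0: arr=0 -> substrate=0 bound=0 product=0
t=1: arr=0 -> substrate=0 bound=0 product=0
t=2: arr=0 -> substrate=0 bound=0 product=0
t=3: arr=3 -> substrate=0 bound=3 product=0
t=4: arr=0 -> substrate=0 bound=3 product=0
t=5: arr=0 -> substrate=0 bound=0 product=3
t=6: arr=2 -> substrate=0 bound=2 product=3
t=7: arr=3 -> substrate=2 bound=3 product=3

Answer: 3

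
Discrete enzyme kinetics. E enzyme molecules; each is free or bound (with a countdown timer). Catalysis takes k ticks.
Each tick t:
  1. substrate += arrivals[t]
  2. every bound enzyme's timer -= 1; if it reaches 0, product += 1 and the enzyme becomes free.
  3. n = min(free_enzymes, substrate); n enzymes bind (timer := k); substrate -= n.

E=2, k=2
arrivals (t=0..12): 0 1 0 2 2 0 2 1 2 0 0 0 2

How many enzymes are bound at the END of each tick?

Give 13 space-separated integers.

Answer: 0 1 1 2 2 2 2 2 2 2 2 1 2

Derivation:
t=0: arr=0 -> substrate=0 bound=0 product=0
t=1: arr=1 -> substrate=0 bound=1 product=0
t=2: arr=0 -> substrate=0 bound=1 product=0
t=3: arr=2 -> substrate=0 bound=2 product=1
t=4: arr=2 -> substrate=2 bound=2 product=1
t=5: arr=0 -> substrate=0 bound=2 product=3
t=6: arr=2 -> substrate=2 bound=2 product=3
t=7: arr=1 -> substrate=1 bound=2 product=5
t=8: arr=2 -> substrate=3 bound=2 product=5
t=9: arr=0 -> substrate=1 bound=2 product=7
t=10: arr=0 -> substrate=1 bound=2 product=7
t=11: arr=0 -> substrate=0 bound=1 product=9
t=12: arr=2 -> substrate=1 bound=2 product=9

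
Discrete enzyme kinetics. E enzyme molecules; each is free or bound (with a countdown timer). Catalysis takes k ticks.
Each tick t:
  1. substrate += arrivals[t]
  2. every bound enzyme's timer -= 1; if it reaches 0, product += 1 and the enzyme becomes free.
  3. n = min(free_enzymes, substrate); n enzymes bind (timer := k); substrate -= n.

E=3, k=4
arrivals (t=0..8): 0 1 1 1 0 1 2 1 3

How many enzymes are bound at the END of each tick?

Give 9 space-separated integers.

t=0: arr=0 -> substrate=0 bound=0 product=0
t=1: arr=1 -> substrate=0 bound=1 product=0
t=2: arr=1 -> substrate=0 bound=2 product=0
t=3: arr=1 -> substrate=0 bound=3 product=0
t=4: arr=0 -> substrate=0 bound=3 product=0
t=5: arr=1 -> substrate=0 bound=3 product=1
t=6: arr=2 -> substrate=1 bound=3 product=2
t=7: arr=1 -> substrate=1 bound=3 product=3
t=8: arr=3 -> substrate=4 bound=3 product=3

Answer: 0 1 2 3 3 3 3 3 3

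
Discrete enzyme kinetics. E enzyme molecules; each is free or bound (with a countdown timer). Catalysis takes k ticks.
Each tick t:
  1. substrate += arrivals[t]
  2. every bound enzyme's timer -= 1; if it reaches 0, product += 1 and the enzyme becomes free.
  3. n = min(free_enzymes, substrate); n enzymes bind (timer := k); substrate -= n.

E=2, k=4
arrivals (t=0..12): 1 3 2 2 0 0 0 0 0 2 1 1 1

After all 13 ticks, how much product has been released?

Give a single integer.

Answer: 5

Derivation:
t=0: arr=1 -> substrate=0 bound=1 product=0
t=1: arr=3 -> substrate=2 bound=2 product=0
t=2: arr=2 -> substrate=4 bound=2 product=0
t=3: arr=2 -> substrate=6 bound=2 product=0
t=4: arr=0 -> substrate=5 bound=2 product=1
t=5: arr=0 -> substrate=4 bound=2 product=2
t=6: arr=0 -> substrate=4 bound=2 product=2
t=7: arr=0 -> substrate=4 bound=2 product=2
t=8: arr=0 -> substrate=3 bound=2 product=3
t=9: arr=2 -> substrate=4 bound=2 product=4
t=10: arr=1 -> substrate=5 bound=2 product=4
t=11: arr=1 -> substrate=6 bound=2 product=4
t=12: arr=1 -> substrate=6 bound=2 product=5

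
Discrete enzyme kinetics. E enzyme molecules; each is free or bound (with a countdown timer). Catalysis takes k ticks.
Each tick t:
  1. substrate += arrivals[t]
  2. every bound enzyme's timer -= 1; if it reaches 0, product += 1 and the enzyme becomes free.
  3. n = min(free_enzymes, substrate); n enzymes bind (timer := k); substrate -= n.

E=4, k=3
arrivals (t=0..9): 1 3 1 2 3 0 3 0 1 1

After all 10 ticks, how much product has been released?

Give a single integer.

t=0: arr=1 -> substrate=0 bound=1 product=0
t=1: arr=3 -> substrate=0 bound=4 product=0
t=2: arr=1 -> substrate=1 bound=4 product=0
t=3: arr=2 -> substrate=2 bound=4 product=1
t=4: arr=3 -> substrate=2 bound=4 product=4
t=5: arr=0 -> substrate=2 bound=4 product=4
t=6: arr=3 -> substrate=4 bound=4 product=5
t=7: arr=0 -> substrate=1 bound=4 product=8
t=8: arr=1 -> substrate=2 bound=4 product=8
t=9: arr=1 -> substrate=2 bound=4 product=9

Answer: 9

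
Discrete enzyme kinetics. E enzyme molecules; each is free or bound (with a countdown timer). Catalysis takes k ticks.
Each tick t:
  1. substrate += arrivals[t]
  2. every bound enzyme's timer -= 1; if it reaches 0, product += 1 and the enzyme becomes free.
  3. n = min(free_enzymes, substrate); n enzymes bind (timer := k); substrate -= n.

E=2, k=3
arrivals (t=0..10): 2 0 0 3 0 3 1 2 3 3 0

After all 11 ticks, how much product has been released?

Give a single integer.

Answer: 6

Derivation:
t=0: arr=2 -> substrate=0 bound=2 product=0
t=1: arr=0 -> substrate=0 bound=2 product=0
t=2: arr=0 -> substrate=0 bound=2 product=0
t=3: arr=3 -> substrate=1 bound=2 product=2
t=4: arr=0 -> substrate=1 bound=2 product=2
t=5: arr=3 -> substrate=4 bound=2 product=2
t=6: arr=1 -> substrate=3 bound=2 product=4
t=7: arr=2 -> substrate=5 bound=2 product=4
t=8: arr=3 -> substrate=8 bound=2 product=4
t=9: arr=3 -> substrate=9 bound=2 product=6
t=10: arr=0 -> substrate=9 bound=2 product=6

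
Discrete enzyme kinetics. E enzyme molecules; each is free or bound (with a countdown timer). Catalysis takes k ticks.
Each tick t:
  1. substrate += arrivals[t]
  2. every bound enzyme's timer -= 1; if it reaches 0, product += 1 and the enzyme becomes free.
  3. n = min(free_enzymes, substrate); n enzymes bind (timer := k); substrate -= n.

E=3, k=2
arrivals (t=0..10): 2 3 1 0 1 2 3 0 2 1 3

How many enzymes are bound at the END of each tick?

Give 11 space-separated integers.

Answer: 2 3 3 3 2 3 3 3 3 3 3

Derivation:
t=0: arr=2 -> substrate=0 bound=2 product=0
t=1: arr=3 -> substrate=2 bound=3 product=0
t=2: arr=1 -> substrate=1 bound=3 product=2
t=3: arr=0 -> substrate=0 bound=3 product=3
t=4: arr=1 -> substrate=0 bound=2 product=5
t=5: arr=2 -> substrate=0 bound=3 product=6
t=6: arr=3 -> substrate=2 bound=3 product=7
t=7: arr=0 -> substrate=0 bound=3 product=9
t=8: arr=2 -> substrate=1 bound=3 product=10
t=9: arr=1 -> substrate=0 bound=3 product=12
t=10: arr=3 -> substrate=2 bound=3 product=13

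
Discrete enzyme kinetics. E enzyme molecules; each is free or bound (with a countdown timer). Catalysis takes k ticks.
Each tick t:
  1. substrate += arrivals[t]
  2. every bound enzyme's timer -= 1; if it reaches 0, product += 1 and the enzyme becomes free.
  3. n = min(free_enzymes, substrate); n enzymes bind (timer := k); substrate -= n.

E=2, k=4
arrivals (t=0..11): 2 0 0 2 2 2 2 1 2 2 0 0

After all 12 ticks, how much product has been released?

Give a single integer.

t=0: arr=2 -> substrate=0 bound=2 product=0
t=1: arr=0 -> substrate=0 bound=2 product=0
t=2: arr=0 -> substrate=0 bound=2 product=0
t=3: arr=2 -> substrate=2 bound=2 product=0
t=4: arr=2 -> substrate=2 bound=2 product=2
t=5: arr=2 -> substrate=4 bound=2 product=2
t=6: arr=2 -> substrate=6 bound=2 product=2
t=7: arr=1 -> substrate=7 bound=2 product=2
t=8: arr=2 -> substrate=7 bound=2 product=4
t=9: arr=2 -> substrate=9 bound=2 product=4
t=10: arr=0 -> substrate=9 bound=2 product=4
t=11: arr=0 -> substrate=9 bound=2 product=4

Answer: 4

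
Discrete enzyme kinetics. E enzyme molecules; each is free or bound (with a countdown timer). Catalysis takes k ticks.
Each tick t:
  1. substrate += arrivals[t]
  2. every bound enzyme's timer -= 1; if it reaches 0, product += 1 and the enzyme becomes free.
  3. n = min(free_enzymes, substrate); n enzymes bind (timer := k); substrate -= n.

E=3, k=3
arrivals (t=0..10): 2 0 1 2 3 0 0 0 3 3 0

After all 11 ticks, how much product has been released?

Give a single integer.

Answer: 8

Derivation:
t=0: arr=2 -> substrate=0 bound=2 product=0
t=1: arr=0 -> substrate=0 bound=2 product=0
t=2: arr=1 -> substrate=0 bound=3 product=0
t=3: arr=2 -> substrate=0 bound=3 product=2
t=4: arr=3 -> substrate=3 bound=3 product=2
t=5: arr=0 -> substrate=2 bound=3 product=3
t=6: arr=0 -> substrate=0 bound=3 product=5
t=7: arr=0 -> substrate=0 bound=3 product=5
t=8: arr=3 -> substrate=2 bound=3 product=6
t=9: arr=3 -> substrate=3 bound=3 product=8
t=10: arr=0 -> substrate=3 bound=3 product=8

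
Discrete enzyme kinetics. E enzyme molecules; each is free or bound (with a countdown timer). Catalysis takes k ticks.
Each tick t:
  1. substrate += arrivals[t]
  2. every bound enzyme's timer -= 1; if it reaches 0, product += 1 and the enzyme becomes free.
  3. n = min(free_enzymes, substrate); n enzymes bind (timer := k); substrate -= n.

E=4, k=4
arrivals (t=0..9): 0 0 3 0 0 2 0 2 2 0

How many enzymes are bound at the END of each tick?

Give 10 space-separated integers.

t=0: arr=0 -> substrate=0 bound=0 product=0
t=1: arr=0 -> substrate=0 bound=0 product=0
t=2: arr=3 -> substrate=0 bound=3 product=0
t=3: arr=0 -> substrate=0 bound=3 product=0
t=4: arr=0 -> substrate=0 bound=3 product=0
t=5: arr=2 -> substrate=1 bound=4 product=0
t=6: arr=0 -> substrate=0 bound=2 product=3
t=7: arr=2 -> substrate=0 bound=4 product=3
t=8: arr=2 -> substrate=2 bound=4 product=3
t=9: arr=0 -> substrate=1 bound=4 product=4

Answer: 0 0 3 3 3 4 2 4 4 4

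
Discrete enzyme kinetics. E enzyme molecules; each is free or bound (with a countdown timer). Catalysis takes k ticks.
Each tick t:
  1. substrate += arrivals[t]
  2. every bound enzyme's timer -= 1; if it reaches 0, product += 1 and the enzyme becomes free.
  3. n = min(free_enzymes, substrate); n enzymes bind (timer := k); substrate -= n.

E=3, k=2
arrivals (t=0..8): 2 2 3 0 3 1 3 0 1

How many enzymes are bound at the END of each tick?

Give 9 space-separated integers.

Answer: 2 3 3 3 3 3 3 3 3

Derivation:
t=0: arr=2 -> substrate=0 bound=2 product=0
t=1: arr=2 -> substrate=1 bound=3 product=0
t=2: arr=3 -> substrate=2 bound=3 product=2
t=3: arr=0 -> substrate=1 bound=3 product=3
t=4: arr=3 -> substrate=2 bound=3 product=5
t=5: arr=1 -> substrate=2 bound=3 product=6
t=6: arr=3 -> substrate=3 bound=3 product=8
t=7: arr=0 -> substrate=2 bound=3 product=9
t=8: arr=1 -> substrate=1 bound=3 product=11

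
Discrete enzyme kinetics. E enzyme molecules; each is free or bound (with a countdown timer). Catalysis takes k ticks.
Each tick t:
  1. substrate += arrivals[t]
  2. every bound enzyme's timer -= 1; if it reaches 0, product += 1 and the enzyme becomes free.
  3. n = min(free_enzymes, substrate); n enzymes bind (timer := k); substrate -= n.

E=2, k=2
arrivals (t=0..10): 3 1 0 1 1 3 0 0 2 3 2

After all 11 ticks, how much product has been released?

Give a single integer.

t=0: arr=3 -> substrate=1 bound=2 product=0
t=1: arr=1 -> substrate=2 bound=2 product=0
t=2: arr=0 -> substrate=0 bound=2 product=2
t=3: arr=1 -> substrate=1 bound=2 product=2
t=4: arr=1 -> substrate=0 bound=2 product=4
t=5: arr=3 -> substrate=3 bound=2 product=4
t=6: arr=0 -> substrate=1 bound=2 product=6
t=7: arr=0 -> substrate=1 bound=2 product=6
t=8: arr=2 -> substrate=1 bound=2 product=8
t=9: arr=3 -> substrate=4 bound=2 product=8
t=10: arr=2 -> substrate=4 bound=2 product=10

Answer: 10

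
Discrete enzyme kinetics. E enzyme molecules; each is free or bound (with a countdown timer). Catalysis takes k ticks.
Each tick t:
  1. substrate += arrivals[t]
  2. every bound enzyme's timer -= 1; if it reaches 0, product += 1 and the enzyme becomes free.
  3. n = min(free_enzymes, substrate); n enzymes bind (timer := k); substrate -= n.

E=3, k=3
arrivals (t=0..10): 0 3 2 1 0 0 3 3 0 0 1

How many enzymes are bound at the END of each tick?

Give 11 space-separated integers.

Answer: 0 3 3 3 3 3 3 3 3 3 3

Derivation:
t=0: arr=0 -> substrate=0 bound=0 product=0
t=1: arr=3 -> substrate=0 bound=3 product=0
t=2: arr=2 -> substrate=2 bound=3 product=0
t=3: arr=1 -> substrate=3 bound=3 product=0
t=4: arr=0 -> substrate=0 bound=3 product=3
t=5: arr=0 -> substrate=0 bound=3 product=3
t=6: arr=3 -> substrate=3 bound=3 product=3
t=7: arr=3 -> substrate=3 bound=3 product=6
t=8: arr=0 -> substrate=3 bound=3 product=6
t=9: arr=0 -> substrate=3 bound=3 product=6
t=10: arr=1 -> substrate=1 bound=3 product=9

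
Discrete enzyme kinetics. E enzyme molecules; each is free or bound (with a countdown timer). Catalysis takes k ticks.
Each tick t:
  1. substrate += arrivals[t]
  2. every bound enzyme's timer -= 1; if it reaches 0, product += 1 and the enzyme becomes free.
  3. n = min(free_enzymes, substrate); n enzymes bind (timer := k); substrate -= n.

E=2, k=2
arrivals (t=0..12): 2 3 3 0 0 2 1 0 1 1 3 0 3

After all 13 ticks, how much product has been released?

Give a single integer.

t=0: arr=2 -> substrate=0 bound=2 product=0
t=1: arr=3 -> substrate=3 bound=2 product=0
t=2: arr=3 -> substrate=4 bound=2 product=2
t=3: arr=0 -> substrate=4 bound=2 product=2
t=4: arr=0 -> substrate=2 bound=2 product=4
t=5: arr=2 -> substrate=4 bound=2 product=4
t=6: arr=1 -> substrate=3 bound=2 product=6
t=7: arr=0 -> substrate=3 bound=2 product=6
t=8: arr=1 -> substrate=2 bound=2 product=8
t=9: arr=1 -> substrate=3 bound=2 product=8
t=10: arr=3 -> substrate=4 bound=2 product=10
t=11: arr=0 -> substrate=4 bound=2 product=10
t=12: arr=3 -> substrate=5 bound=2 product=12

Answer: 12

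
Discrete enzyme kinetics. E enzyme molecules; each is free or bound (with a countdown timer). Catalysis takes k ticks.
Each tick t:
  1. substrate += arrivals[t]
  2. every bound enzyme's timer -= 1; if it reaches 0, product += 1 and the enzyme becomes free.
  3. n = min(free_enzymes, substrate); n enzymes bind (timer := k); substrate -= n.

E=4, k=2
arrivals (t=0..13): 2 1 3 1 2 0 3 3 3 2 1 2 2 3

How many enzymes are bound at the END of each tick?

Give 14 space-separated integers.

Answer: 2 3 4 4 3 2 3 4 4 4 4 4 4 4

Derivation:
t=0: arr=2 -> substrate=0 bound=2 product=0
t=1: arr=1 -> substrate=0 bound=3 product=0
t=2: arr=3 -> substrate=0 bound=4 product=2
t=3: arr=1 -> substrate=0 bound=4 product=3
t=4: arr=2 -> substrate=0 bound=3 product=6
t=5: arr=0 -> substrate=0 bound=2 product=7
t=6: arr=3 -> substrate=0 bound=3 product=9
t=7: arr=3 -> substrate=2 bound=4 product=9
t=8: arr=3 -> substrate=2 bound=4 product=12
t=9: arr=2 -> substrate=3 bound=4 product=13
t=10: arr=1 -> substrate=1 bound=4 product=16
t=11: arr=2 -> substrate=2 bound=4 product=17
t=12: arr=2 -> substrate=1 bound=4 product=20
t=13: arr=3 -> substrate=3 bound=4 product=21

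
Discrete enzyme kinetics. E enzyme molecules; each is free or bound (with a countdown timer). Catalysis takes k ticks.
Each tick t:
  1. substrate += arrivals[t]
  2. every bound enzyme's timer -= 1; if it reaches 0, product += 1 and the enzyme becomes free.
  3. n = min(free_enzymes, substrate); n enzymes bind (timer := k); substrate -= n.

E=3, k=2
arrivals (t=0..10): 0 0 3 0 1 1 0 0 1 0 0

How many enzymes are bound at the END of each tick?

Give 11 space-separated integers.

t=0: arr=0 -> substrate=0 bound=0 product=0
t=1: arr=0 -> substrate=0 bound=0 product=0
t=2: arr=3 -> substrate=0 bound=3 product=0
t=3: arr=0 -> substrate=0 bound=3 product=0
t=4: arr=1 -> substrate=0 bound=1 product=3
t=5: arr=1 -> substrate=0 bound=2 product=3
t=6: arr=0 -> substrate=0 bound=1 product=4
t=7: arr=0 -> substrate=0 bound=0 product=5
t=8: arr=1 -> substrate=0 bound=1 product=5
t=9: arr=0 -> substrate=0 bound=1 product=5
t=10: arr=0 -> substrate=0 bound=0 product=6

Answer: 0 0 3 3 1 2 1 0 1 1 0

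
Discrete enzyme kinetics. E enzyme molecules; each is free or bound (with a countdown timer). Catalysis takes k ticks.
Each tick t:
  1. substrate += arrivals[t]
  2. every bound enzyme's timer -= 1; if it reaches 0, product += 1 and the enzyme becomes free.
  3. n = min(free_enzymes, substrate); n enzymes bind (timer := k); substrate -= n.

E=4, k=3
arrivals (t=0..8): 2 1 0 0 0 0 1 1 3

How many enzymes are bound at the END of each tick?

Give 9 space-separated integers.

t=0: arr=2 -> substrate=0 bound=2 product=0
t=1: arr=1 -> substrate=0 bound=3 product=0
t=2: arr=0 -> substrate=0 bound=3 product=0
t=3: arr=0 -> substrate=0 bound=1 product=2
t=4: arr=0 -> substrate=0 bound=0 product=3
t=5: arr=0 -> substrate=0 bound=0 product=3
t=6: arr=1 -> substrate=0 bound=1 product=3
t=7: arr=1 -> substrate=0 bound=2 product=3
t=8: arr=3 -> substrate=1 bound=4 product=3

Answer: 2 3 3 1 0 0 1 2 4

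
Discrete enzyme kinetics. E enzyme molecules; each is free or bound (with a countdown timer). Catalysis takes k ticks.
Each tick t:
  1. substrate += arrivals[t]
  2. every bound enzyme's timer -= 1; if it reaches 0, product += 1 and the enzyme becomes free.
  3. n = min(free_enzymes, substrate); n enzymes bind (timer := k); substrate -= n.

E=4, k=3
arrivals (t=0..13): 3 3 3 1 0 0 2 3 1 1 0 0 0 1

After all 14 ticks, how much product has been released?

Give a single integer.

t=0: arr=3 -> substrate=0 bound=3 product=0
t=1: arr=3 -> substrate=2 bound=4 product=0
t=2: arr=3 -> substrate=5 bound=4 product=0
t=3: arr=1 -> substrate=3 bound=4 product=3
t=4: arr=0 -> substrate=2 bound=4 product=4
t=5: arr=0 -> substrate=2 bound=4 product=4
t=6: arr=2 -> substrate=1 bound=4 product=7
t=7: arr=3 -> substrate=3 bound=4 product=8
t=8: arr=1 -> substrate=4 bound=4 product=8
t=9: arr=1 -> substrate=2 bound=4 product=11
t=10: arr=0 -> substrate=1 bound=4 product=12
t=11: arr=0 -> substrate=1 bound=4 product=12
t=12: arr=0 -> substrate=0 bound=2 product=15
t=13: arr=1 -> substrate=0 bound=2 product=16

Answer: 16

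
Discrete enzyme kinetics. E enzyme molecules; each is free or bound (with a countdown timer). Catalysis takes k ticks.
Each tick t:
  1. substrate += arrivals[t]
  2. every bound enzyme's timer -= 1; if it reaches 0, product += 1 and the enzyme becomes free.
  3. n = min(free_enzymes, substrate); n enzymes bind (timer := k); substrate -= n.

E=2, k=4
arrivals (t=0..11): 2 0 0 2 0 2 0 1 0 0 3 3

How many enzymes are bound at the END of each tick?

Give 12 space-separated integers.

Answer: 2 2 2 2 2 2 2 2 2 2 2 2

Derivation:
t=0: arr=2 -> substrate=0 bound=2 product=0
t=1: arr=0 -> substrate=0 bound=2 product=0
t=2: arr=0 -> substrate=0 bound=2 product=0
t=3: arr=2 -> substrate=2 bound=2 product=0
t=4: arr=0 -> substrate=0 bound=2 product=2
t=5: arr=2 -> substrate=2 bound=2 product=2
t=6: arr=0 -> substrate=2 bound=2 product=2
t=7: arr=1 -> substrate=3 bound=2 product=2
t=8: arr=0 -> substrate=1 bound=2 product=4
t=9: arr=0 -> substrate=1 bound=2 product=4
t=10: arr=3 -> substrate=4 bound=2 product=4
t=11: arr=3 -> substrate=7 bound=2 product=4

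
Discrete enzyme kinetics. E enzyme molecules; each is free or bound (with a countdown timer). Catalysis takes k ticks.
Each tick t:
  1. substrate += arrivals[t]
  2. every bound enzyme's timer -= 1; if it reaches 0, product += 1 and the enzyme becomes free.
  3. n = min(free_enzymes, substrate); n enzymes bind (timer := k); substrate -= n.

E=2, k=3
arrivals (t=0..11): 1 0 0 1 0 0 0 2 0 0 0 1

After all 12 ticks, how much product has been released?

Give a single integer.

Answer: 4

Derivation:
t=0: arr=1 -> substrate=0 bound=1 product=0
t=1: arr=0 -> substrate=0 bound=1 product=0
t=2: arr=0 -> substrate=0 bound=1 product=0
t=3: arr=1 -> substrate=0 bound=1 product=1
t=4: arr=0 -> substrate=0 bound=1 product=1
t=5: arr=0 -> substrate=0 bound=1 product=1
t=6: arr=0 -> substrate=0 bound=0 product=2
t=7: arr=2 -> substrate=0 bound=2 product=2
t=8: arr=0 -> substrate=0 bound=2 product=2
t=9: arr=0 -> substrate=0 bound=2 product=2
t=10: arr=0 -> substrate=0 bound=0 product=4
t=11: arr=1 -> substrate=0 bound=1 product=4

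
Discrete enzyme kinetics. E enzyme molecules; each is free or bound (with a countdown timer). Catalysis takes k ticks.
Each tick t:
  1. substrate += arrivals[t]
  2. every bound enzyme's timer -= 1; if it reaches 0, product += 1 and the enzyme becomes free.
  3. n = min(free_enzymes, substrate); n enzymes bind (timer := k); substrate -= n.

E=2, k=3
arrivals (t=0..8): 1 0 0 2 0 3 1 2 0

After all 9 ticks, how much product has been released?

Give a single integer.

t=0: arr=1 -> substrate=0 bound=1 product=0
t=1: arr=0 -> substrate=0 bound=1 product=0
t=2: arr=0 -> substrate=0 bound=1 product=0
t=3: arr=2 -> substrate=0 bound=2 product=1
t=4: arr=0 -> substrate=0 bound=2 product=1
t=5: arr=3 -> substrate=3 bound=2 product=1
t=6: arr=1 -> substrate=2 bound=2 product=3
t=7: arr=2 -> substrate=4 bound=2 product=3
t=8: arr=0 -> substrate=4 bound=2 product=3

Answer: 3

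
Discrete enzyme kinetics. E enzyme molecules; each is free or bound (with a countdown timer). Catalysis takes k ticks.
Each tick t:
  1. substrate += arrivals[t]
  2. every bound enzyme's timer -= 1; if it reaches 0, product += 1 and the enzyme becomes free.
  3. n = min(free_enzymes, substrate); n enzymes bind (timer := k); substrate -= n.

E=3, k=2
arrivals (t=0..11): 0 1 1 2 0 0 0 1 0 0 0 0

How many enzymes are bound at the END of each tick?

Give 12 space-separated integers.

t=0: arr=0 -> substrate=0 bound=0 product=0
t=1: arr=1 -> substrate=0 bound=1 product=0
t=2: arr=1 -> substrate=0 bound=2 product=0
t=3: arr=2 -> substrate=0 bound=3 product=1
t=4: arr=0 -> substrate=0 bound=2 product=2
t=5: arr=0 -> substrate=0 bound=0 product=4
t=6: arr=0 -> substrate=0 bound=0 product=4
t=7: arr=1 -> substrate=0 bound=1 product=4
t=8: arr=0 -> substrate=0 bound=1 product=4
t=9: arr=0 -> substrate=0 bound=0 product=5
t=10: arr=0 -> substrate=0 bound=0 product=5
t=11: arr=0 -> substrate=0 bound=0 product=5

Answer: 0 1 2 3 2 0 0 1 1 0 0 0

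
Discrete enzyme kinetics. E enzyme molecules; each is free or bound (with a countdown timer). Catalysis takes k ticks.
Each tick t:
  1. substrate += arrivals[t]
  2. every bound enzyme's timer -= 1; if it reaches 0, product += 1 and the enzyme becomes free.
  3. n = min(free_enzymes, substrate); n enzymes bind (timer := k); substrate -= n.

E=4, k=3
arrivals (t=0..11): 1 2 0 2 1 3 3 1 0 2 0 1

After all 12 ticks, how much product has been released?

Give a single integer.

Answer: 11

Derivation:
t=0: arr=1 -> substrate=0 bound=1 product=0
t=1: arr=2 -> substrate=0 bound=3 product=0
t=2: arr=0 -> substrate=0 bound=3 product=0
t=3: arr=2 -> substrate=0 bound=4 product=1
t=4: arr=1 -> substrate=0 bound=3 product=3
t=5: arr=3 -> substrate=2 bound=4 product=3
t=6: arr=3 -> substrate=3 bound=4 product=5
t=7: arr=1 -> substrate=3 bound=4 product=6
t=8: arr=0 -> substrate=2 bound=4 product=7
t=9: arr=2 -> substrate=2 bound=4 product=9
t=10: arr=0 -> substrate=1 bound=4 product=10
t=11: arr=1 -> substrate=1 bound=4 product=11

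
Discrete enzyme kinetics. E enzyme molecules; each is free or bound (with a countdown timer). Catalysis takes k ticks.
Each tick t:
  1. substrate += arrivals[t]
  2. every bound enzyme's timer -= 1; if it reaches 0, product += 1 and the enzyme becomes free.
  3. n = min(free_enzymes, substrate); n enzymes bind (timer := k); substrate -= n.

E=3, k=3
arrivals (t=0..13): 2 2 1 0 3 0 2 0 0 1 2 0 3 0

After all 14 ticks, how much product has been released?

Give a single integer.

t=0: arr=2 -> substrate=0 bound=2 product=0
t=1: arr=2 -> substrate=1 bound=3 product=0
t=2: arr=1 -> substrate=2 bound=3 product=0
t=3: arr=0 -> substrate=0 bound=3 product=2
t=4: arr=3 -> substrate=2 bound=3 product=3
t=5: arr=0 -> substrate=2 bound=3 product=3
t=6: arr=2 -> substrate=2 bound=3 product=5
t=7: arr=0 -> substrate=1 bound=3 product=6
t=8: arr=0 -> substrate=1 bound=3 product=6
t=9: arr=1 -> substrate=0 bound=3 product=8
t=10: arr=2 -> substrate=1 bound=3 product=9
t=11: arr=0 -> substrate=1 bound=3 product=9
t=12: arr=3 -> substrate=2 bound=3 product=11
t=13: arr=0 -> substrate=1 bound=3 product=12

Answer: 12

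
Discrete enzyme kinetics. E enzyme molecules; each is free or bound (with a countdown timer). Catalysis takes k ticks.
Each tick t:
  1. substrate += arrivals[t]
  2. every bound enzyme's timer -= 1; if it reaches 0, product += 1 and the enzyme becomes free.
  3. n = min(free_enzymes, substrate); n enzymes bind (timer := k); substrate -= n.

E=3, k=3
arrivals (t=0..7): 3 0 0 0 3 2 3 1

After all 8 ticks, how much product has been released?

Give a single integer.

Answer: 6

Derivation:
t=0: arr=3 -> substrate=0 bound=3 product=0
t=1: arr=0 -> substrate=0 bound=3 product=0
t=2: arr=0 -> substrate=0 bound=3 product=0
t=3: arr=0 -> substrate=0 bound=0 product=3
t=4: arr=3 -> substrate=0 bound=3 product=3
t=5: arr=2 -> substrate=2 bound=3 product=3
t=6: arr=3 -> substrate=5 bound=3 product=3
t=7: arr=1 -> substrate=3 bound=3 product=6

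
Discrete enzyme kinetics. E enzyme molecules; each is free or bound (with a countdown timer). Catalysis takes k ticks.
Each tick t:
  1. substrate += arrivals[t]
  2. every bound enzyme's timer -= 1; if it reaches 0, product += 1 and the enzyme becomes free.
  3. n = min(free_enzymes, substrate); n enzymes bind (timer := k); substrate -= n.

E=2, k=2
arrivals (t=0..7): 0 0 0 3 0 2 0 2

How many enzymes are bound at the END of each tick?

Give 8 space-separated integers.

t=0: arr=0 -> substrate=0 bound=0 product=0
t=1: arr=0 -> substrate=0 bound=0 product=0
t=2: arr=0 -> substrate=0 bound=0 product=0
t=3: arr=3 -> substrate=1 bound=2 product=0
t=4: arr=0 -> substrate=1 bound=2 product=0
t=5: arr=2 -> substrate=1 bound=2 product=2
t=6: arr=0 -> substrate=1 bound=2 product=2
t=7: arr=2 -> substrate=1 bound=2 product=4

Answer: 0 0 0 2 2 2 2 2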